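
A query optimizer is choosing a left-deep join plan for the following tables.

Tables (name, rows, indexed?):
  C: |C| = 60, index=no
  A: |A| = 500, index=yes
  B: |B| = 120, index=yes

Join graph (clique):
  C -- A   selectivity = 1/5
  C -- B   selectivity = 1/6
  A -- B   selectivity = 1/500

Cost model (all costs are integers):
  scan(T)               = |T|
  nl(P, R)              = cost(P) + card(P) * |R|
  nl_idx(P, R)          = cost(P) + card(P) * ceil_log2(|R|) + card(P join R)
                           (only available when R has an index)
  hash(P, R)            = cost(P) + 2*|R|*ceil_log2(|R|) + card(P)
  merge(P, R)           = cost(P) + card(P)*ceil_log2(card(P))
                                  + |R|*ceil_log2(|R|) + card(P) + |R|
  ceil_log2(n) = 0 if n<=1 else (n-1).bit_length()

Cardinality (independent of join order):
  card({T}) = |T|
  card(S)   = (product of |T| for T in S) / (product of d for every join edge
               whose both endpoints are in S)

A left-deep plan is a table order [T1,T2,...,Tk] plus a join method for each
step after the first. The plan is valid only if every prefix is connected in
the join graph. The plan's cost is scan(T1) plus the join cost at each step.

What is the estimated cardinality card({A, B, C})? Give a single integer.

Tables in S: A(500), B(120), C(60)
Edges inside S: C-A(d=5), C-B(d=6), A-B(d=500)
numerator = 500 * 120 * 60 = 3600000
denominator = 5 * 6 * 500 = 15000
card(S) = 3600000 / 15000 = 240

240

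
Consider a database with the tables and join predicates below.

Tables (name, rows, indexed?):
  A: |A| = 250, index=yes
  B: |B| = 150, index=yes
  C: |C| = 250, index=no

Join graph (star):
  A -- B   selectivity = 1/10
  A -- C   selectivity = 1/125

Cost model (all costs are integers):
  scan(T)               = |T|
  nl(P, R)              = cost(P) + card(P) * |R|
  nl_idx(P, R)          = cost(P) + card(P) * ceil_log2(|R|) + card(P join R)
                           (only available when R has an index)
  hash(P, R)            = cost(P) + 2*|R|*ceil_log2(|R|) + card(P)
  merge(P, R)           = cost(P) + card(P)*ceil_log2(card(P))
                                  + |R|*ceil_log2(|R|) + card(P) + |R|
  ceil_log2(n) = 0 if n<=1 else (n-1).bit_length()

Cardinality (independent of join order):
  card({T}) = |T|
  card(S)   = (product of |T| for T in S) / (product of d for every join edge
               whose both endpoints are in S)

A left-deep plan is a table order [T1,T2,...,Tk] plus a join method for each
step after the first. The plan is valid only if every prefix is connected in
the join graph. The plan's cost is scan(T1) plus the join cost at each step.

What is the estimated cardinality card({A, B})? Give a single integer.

Tables in S: A(250), B(150)
Edges inside S: A-B(d=10)
numerator = 250 * 150 = 37500
denominator = 10 = 10
card(S) = 37500 / 10 = 3750

3750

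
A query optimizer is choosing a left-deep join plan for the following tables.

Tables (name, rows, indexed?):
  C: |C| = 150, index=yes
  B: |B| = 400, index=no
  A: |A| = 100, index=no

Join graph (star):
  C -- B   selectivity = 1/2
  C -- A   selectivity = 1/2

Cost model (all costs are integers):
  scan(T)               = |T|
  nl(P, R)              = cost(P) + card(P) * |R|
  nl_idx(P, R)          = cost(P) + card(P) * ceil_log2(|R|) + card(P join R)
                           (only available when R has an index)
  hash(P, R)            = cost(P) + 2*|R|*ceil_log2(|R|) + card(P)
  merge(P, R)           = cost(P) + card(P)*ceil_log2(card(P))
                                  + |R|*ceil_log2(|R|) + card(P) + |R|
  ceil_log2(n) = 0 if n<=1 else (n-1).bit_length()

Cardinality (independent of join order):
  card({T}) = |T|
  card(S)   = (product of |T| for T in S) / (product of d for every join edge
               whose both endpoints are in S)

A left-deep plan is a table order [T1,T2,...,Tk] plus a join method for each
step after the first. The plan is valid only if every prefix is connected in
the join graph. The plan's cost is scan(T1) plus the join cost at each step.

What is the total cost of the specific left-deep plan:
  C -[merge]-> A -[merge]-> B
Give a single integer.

step 1: scan C: cost=150, card=150
step 2: join A via merge
    card(P join A) = 150*100/(2) = 7500
    cost = 150 + 150*8 + 100*7 + 150 + 100 = 2300
step 3: join B via merge
    card(P join B) = 7500*400/(2) = 1500000
    cost = 2300 + 7500*13 + 400*9 + 7500 + 400 = 111300

111300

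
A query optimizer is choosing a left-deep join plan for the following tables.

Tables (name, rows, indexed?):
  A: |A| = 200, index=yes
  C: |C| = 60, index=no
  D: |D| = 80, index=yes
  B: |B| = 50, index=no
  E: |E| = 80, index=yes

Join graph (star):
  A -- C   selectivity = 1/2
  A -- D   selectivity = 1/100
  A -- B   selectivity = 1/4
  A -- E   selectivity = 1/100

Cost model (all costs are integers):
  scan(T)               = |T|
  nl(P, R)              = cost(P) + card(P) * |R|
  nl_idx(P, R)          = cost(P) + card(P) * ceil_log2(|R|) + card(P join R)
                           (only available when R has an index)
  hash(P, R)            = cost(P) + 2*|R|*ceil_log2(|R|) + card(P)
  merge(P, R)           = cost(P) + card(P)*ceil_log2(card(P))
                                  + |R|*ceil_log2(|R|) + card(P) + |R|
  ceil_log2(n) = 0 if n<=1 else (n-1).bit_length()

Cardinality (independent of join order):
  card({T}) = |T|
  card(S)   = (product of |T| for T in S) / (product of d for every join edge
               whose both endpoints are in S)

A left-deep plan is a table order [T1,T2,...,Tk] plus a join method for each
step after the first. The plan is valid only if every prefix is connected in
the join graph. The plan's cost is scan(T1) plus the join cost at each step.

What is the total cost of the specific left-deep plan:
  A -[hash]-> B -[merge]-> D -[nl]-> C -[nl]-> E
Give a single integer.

4954140

step 1: scan A: cost=200, card=200
step 2: join B via hash
    card(P join B) = 200*50/(4) = 2500
    cost = 200 + 2*50*6 + 200 = 1000
step 3: join D via merge
    card(P join D) = 2500*80/(100) = 2000
    cost = 1000 + 2500*12 + 80*7 + 2500 + 80 = 34140
step 4: join C via nl
    card(P join C) = 2000*60/(2) = 60000
    cost = 34140 + 2000*60 = 154140
step 5: join E via nl
    card(P join E) = 60000*80/(100) = 48000
    cost = 154140 + 60000*80 = 4954140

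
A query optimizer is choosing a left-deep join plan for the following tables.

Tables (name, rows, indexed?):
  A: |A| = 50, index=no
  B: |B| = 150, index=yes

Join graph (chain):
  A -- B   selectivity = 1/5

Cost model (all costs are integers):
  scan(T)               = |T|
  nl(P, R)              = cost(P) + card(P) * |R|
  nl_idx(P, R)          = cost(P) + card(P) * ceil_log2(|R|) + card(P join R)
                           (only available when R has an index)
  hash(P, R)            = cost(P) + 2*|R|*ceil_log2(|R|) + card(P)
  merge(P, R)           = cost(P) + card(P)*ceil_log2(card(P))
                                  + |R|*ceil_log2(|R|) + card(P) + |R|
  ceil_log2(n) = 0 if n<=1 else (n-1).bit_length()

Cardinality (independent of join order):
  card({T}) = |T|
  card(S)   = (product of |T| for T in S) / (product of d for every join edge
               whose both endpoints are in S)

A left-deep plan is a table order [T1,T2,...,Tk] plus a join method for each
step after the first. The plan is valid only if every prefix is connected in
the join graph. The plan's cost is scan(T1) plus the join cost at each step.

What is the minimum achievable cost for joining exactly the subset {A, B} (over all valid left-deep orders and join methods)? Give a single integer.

Selinger DP over subsets of {A,B}:
  {A}: scan cost=50, card=50
  {B}: scan cost=150, card=150
  {AB}: card=1500; try (A,hash)→900, (B,merge)→1750, (A,merge)→1850, (B,nl_idx)→1950, (B,hash)→2500, (B,nl)→7550 …(+1); best=900 via (A,hash)

900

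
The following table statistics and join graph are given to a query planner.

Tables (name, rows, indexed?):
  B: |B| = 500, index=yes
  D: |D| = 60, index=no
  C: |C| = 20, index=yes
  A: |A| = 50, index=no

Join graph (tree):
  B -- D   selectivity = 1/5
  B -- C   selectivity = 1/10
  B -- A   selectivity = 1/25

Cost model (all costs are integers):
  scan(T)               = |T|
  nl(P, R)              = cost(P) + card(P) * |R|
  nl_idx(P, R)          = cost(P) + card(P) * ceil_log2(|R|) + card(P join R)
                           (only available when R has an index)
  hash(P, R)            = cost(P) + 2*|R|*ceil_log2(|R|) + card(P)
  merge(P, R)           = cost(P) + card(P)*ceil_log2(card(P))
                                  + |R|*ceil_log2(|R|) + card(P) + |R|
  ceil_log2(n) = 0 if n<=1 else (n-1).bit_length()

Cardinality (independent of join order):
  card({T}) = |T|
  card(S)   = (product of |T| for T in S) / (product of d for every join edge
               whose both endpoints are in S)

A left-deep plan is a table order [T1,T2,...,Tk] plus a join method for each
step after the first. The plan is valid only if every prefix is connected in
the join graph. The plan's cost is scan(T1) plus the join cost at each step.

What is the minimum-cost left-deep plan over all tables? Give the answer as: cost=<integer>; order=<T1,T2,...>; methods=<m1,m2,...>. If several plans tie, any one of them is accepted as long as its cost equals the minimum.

cost=5420; order=A,B,C,D; methods=nl_idx,hash,hash

Selinger DP (subsets sized 1..n):
  {B}: scan cost=500, card=500
  {D}: scan cost=60, card=60
  {C}: scan cost=20, card=20
  {A}: scan cost=50, card=50
  {BD}: card=6000; try (D,hash)→1720, (B,merge)→5480, (D,merge)→5920, (B,nl_idx)→6600, (B,hash)→9120, (B,nl)→30060 …(+1); best=1720 via (D,hash)
  {BC}: card=1000; try (C,hash)→1200, (B,nl_idx)→1200, (C,nl_idx)→4000, (B,merge)→5140, (C,merge)→5620, (B,hash)→9040 …(+2); best=1200 via (C,hash)
  {AB}: card=1000; try (B,nl_idx)→1500, (A,hash)→1600, (B,merge)→5400, (A,merge)→5850, (B,hash)→9100, (B,nl)→25050 …(+1); best=1500 via (B,nl_idx)
  {BCD}: card=12000; try (D,hash)→2920, (C,hash)→7920, (D,merge)→12620, (C,nl_idx)→43720, (D,nl)→61200, (C,merge)→85840 …(+1); best=2920 via (D,hash)
  {ABD}: card=12000; try (D,hash)→3220, (A,hash)→8320, (D,merge)→12920, (D,nl)→61500, (A,merge)→86070, (A,nl)→301720; best=3220 via (D,hash)
  {ABC}: card=2000; try (C,hash)→2700, (A,hash)→2800, (C,nl_idx)→8500, (A,merge)→12550, (C,merge)→12620, (C,nl)→21500 …(+1); best=2700 via (C,hash)
  {ABCD}: card=24000; try (D,hash)→5420, (C,hash)→15420, (A,hash)→15520, (D,merge)→27120, (C,nl_idx)→87220, (D,nl)→122700 …(+4); best=5420 via (D,hash)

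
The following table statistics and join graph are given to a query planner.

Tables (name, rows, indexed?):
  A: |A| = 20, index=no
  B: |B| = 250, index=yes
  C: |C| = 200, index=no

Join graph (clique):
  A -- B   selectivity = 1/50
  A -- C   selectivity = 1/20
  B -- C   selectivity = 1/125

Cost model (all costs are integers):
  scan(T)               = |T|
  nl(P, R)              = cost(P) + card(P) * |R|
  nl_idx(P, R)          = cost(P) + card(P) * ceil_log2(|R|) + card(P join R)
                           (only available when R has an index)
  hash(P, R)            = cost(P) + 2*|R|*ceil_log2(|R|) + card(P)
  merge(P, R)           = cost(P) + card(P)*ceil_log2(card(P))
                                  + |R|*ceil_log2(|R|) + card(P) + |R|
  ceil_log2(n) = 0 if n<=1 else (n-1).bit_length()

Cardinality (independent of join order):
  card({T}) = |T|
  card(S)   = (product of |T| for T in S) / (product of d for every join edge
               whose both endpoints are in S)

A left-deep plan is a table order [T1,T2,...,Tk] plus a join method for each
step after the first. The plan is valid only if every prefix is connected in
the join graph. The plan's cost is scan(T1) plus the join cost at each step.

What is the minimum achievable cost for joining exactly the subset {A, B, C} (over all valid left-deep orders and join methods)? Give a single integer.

Selinger DP over subsets of {A,B,C}:
  {A}: scan cost=20, card=20
  {B}: scan cost=250, card=250
  {C}: scan cost=200, card=200
  {AB}: card=100; try (B,nl_idx)→280, (A,hash)→700, (B,merge)→2390, (A,merge)→2620, (B,hash)→4040, (B,nl)→5020 …(+1); best=280 via (B,nl_idx)
  {AC}: card=200; try (A,hash)→600, (C,merge)→1940, (A,merge)→2120, (C,hash)→3240, (C,nl)→4020, (A,nl)→4200; best=600 via (A,hash)
  {BC}: card=400; try (B,nl_idx)→2200, (C,hash)→3700, (B,merge)→4250, (C,merge)→4300, (B,hash)→4400, (B,nl)→50200 …(+1); best=2200 via (B,nl_idx)
  {ABC}: card=8; try (B,nl_idx)→2208, (A,hash)→2800, (C,merge)→2880, (C,hash)→3580, (B,merge)→4650, (B,hash)→4800 …(+4); best=2208 via (B,nl_idx)

2208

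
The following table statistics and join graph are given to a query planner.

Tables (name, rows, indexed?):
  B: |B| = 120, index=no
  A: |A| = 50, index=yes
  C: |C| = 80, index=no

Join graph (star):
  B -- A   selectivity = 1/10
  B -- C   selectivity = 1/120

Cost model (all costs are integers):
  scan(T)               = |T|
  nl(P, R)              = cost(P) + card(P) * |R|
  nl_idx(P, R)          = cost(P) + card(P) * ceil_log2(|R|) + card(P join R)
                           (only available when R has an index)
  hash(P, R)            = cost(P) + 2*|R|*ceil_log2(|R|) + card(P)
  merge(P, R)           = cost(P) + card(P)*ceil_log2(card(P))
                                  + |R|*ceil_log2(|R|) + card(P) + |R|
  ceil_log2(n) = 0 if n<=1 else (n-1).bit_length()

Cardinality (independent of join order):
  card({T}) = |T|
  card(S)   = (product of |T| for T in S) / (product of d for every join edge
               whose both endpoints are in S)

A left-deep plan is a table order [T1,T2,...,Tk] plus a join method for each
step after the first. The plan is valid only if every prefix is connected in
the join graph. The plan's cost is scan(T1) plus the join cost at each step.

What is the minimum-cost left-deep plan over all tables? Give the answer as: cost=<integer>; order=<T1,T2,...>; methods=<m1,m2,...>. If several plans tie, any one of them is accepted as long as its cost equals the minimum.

cost=2040; order=B,C,A; methods=hash,hash

Selinger DP (subsets sized 1..n):
  {B}: scan cost=120, card=120
  {A}: scan cost=50, card=50
  {C}: scan cost=80, card=80
  {AB}: card=600; try (A,hash)→840, (B,merge)→1360, (A,merge)→1430, (A,nl_idx)→1440, (B,hash)→1780, (B,nl)→6050 …(+1); best=840 via (A,hash)
  {BC}: card=80; try (C,hash)→1360, (B,merge)→1680, (C,merge)→1720, (B,hash)→1840, (B,nl)→9680, (C,nl)→9720; best=1360 via (C,hash)
  {ABC}: card=400; try (A,hash)→2040, (A,nl_idx)→2240, (A,merge)→2350, (C,hash)→2560, (A,nl)→5360, (C,merge)→8080 …(+1); best=2040 via (A,hash)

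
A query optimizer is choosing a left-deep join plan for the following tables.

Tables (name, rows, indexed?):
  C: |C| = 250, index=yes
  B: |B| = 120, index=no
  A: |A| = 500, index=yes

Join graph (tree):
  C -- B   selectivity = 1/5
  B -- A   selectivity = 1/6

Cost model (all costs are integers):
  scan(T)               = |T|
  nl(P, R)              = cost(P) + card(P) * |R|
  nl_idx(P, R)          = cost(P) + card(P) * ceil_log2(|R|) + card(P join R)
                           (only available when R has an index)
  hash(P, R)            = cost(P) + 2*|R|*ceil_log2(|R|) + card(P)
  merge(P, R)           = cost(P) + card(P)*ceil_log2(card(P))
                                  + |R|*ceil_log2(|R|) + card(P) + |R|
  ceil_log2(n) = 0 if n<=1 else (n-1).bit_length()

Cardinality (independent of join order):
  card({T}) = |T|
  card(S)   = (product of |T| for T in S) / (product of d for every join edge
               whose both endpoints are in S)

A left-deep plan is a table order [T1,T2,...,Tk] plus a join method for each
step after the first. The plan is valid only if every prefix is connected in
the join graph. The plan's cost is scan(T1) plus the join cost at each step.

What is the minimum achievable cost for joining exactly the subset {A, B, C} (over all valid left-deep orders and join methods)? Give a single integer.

16680

Selinger DP over subsets of {A,B,C}:
  {C}: scan cost=250, card=250
  {B}: scan cost=120, card=120
  {A}: scan cost=500, card=500
  {BC}: card=6000; try (B,hash)→2180, (C,merge)→3330, (B,merge)→3460, (C,hash)→4240, (C,nl_idx)→7080, (C,nl)→30120 …(+1); best=2180 via (B,hash)
  {AB}: card=10000; try (B,hash)→2680, (A,merge)→6080, (B,merge)→6460, (A,hash)→9240, (A,nl_idx)→11200, (A,nl)→60120 …(+1); best=2680 via (B,hash)
  {ABC}: card=500000; try (C,hash)→16680, (A,hash)→17180, (A,merge)→91180, (C,merge)→154930, (A,nl_idx)→556180, (C,nl_idx)→582680 …(+2); best=16680 via (C,hash)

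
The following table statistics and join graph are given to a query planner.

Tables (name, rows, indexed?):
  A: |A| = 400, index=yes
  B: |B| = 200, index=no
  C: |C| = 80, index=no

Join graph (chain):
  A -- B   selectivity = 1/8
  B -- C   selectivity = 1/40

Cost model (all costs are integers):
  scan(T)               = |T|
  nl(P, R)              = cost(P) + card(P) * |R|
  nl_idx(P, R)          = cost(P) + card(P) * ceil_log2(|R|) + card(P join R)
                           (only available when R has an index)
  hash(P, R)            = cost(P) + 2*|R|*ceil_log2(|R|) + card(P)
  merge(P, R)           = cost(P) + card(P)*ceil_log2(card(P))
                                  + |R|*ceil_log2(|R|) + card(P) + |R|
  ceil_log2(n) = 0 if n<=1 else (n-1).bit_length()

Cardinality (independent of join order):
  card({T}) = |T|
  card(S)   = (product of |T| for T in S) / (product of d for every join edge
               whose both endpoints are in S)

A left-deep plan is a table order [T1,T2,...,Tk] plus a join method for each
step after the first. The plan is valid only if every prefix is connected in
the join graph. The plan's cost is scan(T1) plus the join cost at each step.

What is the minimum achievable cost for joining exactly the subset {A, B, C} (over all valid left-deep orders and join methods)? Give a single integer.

Selinger DP over subsets of {A,B,C}:
  {A}: scan cost=400, card=400
  {B}: scan cost=200, card=200
  {C}: scan cost=80, card=80
  {AB}: card=10000; try (B,hash)→4000, (A,merge)→6000, (B,merge)→6200, (A,hash)→7600, (A,nl_idx)→12000, (A,nl)→80200 …(+1); best=4000 via (B,hash)
  {BC}: card=400; try (C,hash)→1520, (B,merge)→2520, (C,merge)→2640, (B,hash)→3360, (B,nl)→16080, (C,nl)→16200; best=1520 via (C,hash)
  {ABC}: card=20000; try (A,hash)→9120, (A,merge)→9520, (C,hash)→15120, (A,nl_idx)→25120, (C,merge)→154640, (A,nl)→161520 …(+1); best=9120 via (A,hash)

9120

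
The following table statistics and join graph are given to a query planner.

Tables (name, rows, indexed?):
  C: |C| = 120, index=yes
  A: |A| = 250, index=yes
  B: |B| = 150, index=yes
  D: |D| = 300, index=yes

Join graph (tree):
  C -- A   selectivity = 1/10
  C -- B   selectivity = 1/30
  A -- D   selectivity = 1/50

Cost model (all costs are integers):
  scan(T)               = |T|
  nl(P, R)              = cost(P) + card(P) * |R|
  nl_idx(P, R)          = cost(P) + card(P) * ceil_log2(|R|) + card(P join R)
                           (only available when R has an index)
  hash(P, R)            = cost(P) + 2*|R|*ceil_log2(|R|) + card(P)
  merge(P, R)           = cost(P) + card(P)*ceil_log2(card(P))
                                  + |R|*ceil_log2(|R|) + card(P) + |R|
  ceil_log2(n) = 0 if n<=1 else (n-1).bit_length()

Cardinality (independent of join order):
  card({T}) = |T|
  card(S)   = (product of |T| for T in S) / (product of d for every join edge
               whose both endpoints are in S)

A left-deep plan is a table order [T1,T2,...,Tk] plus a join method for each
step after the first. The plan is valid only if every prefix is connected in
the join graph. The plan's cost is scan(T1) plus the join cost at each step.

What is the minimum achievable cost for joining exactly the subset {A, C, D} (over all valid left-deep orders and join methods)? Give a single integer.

Selinger DP over subsets of {A,C,D}:
  {C}: scan cost=120, card=120
  {A}: scan cost=250, card=250
  {D}: scan cost=300, card=300
  {AC}: card=3000; try (C,hash)→2180, (A,merge)→3330, (C,merge)→3460, (A,nl_idx)→4080, (A,hash)→4240, (C,nl_idx)→5000 …(+2); best=2180 via (C,hash)
  {AD}: card=1500; try (D,nl_idx)→4000, (A,nl_idx)→4200, (A,hash)→4600, (D,merge)→5500, (A,merge)→5550, (D,hash)→5900 …(+2); best=4000 via (D,nl_idx)
  {ACD}: card=18000; try (C,hash)→7180, (D,hash)→10580, (C,merge)→22960, (C,nl_idx)→32500, (D,merge)→44180, (D,nl_idx)→47180 …(+2); best=7180 via (C,hash)

7180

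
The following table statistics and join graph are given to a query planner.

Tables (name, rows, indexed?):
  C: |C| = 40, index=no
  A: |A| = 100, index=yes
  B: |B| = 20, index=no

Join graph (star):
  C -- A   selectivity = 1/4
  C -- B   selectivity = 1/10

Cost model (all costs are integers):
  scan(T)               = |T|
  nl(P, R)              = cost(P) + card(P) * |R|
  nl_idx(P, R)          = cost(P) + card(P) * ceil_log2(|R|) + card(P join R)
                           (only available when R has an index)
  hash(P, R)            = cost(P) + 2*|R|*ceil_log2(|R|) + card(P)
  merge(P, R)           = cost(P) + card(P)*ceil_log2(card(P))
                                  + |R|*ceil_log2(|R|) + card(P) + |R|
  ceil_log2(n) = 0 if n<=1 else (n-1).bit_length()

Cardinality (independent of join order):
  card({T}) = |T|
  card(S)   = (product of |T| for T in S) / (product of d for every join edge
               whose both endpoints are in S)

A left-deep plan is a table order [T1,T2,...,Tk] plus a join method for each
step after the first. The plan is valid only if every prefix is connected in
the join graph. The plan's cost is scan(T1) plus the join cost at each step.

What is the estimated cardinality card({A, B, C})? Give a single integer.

Tables in S: A(100), B(20), C(40)
Edges inside S: C-A(d=4), C-B(d=10)
numerator = 100 * 20 * 40 = 80000
denominator = 4 * 10 = 40
card(S) = 80000 / 40 = 2000

2000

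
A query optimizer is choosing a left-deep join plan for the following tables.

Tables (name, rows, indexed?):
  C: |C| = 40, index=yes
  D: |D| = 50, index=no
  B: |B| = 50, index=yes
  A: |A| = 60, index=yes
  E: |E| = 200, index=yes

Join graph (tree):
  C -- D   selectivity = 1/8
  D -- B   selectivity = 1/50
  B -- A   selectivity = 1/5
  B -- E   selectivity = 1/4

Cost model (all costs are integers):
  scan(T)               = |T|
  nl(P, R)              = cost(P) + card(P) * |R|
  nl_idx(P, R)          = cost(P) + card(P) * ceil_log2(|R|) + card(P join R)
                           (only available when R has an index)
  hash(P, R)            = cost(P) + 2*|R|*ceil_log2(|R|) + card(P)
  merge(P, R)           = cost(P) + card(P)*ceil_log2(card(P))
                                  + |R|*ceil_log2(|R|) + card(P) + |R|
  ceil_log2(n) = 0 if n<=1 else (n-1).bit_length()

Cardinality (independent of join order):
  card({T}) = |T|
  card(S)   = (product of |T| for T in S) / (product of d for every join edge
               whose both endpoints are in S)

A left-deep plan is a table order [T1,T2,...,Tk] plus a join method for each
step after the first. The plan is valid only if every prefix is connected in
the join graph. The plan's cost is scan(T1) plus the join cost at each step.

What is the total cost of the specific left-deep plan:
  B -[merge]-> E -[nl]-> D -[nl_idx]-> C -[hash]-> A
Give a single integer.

167920

step 1: scan B: cost=50, card=50
step 2: join E via merge
    card(P join E) = 50*200/(4) = 2500
    cost = 50 + 50*6 + 200*8 + 50 + 200 = 2200
step 3: join D via nl
    card(P join D) = 2500*50/(50) = 2500
    cost = 2200 + 2500*50 = 127200
step 4: join C via nl_idx
    card(P join C) = 2500*40/(8) = 12500
    cost = 127200 + 2500*6 + 12500 = 154700
step 5: join A via hash
    card(P join A) = 12500*60/(5) = 150000
    cost = 154700 + 2*60*6 + 12500 = 167920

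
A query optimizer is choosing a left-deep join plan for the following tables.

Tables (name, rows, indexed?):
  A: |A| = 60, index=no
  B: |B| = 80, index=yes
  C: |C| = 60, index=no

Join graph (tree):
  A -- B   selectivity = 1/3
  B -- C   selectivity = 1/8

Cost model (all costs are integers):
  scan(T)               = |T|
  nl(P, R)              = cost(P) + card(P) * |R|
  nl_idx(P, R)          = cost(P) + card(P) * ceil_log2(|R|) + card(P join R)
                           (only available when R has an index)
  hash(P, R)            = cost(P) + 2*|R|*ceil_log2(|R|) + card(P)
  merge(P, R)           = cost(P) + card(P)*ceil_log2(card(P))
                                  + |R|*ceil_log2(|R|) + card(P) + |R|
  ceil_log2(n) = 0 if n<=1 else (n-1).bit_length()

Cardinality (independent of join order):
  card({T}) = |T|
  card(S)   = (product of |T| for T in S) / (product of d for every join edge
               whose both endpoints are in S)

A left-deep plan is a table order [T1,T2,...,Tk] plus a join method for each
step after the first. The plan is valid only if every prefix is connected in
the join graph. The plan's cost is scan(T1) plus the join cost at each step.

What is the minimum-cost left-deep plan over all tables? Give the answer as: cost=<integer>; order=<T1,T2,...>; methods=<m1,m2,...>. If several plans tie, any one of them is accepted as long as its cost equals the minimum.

cost=2200; order=B,C,A; methods=hash,hash

Selinger DP (subsets sized 1..n):
  {A}: scan cost=60, card=60
  {B}: scan cost=80, card=80
  {C}: scan cost=60, card=60
  {AB}: card=1600; try (A,hash)→880, (B,merge)→1120, (A,merge)→1140, (B,hash)→1240, (B,nl_idx)→2080, (B,nl)→4860 …(+1); best=880 via (A,hash)
  {BC}: card=600; try (C,hash)→880, (B,nl_idx)→1080, (B,merge)→1120, (C,merge)→1140, (B,hash)→1240, (B,nl)→4860 …(+1); best=880 via (C,hash)
  {ABC}: card=12000; try (A,hash)→2200, (C,hash)→3200, (A,merge)→7900, (C,merge)→20500, (A,nl)→36880, (C,nl)→96880; best=2200 via (A,hash)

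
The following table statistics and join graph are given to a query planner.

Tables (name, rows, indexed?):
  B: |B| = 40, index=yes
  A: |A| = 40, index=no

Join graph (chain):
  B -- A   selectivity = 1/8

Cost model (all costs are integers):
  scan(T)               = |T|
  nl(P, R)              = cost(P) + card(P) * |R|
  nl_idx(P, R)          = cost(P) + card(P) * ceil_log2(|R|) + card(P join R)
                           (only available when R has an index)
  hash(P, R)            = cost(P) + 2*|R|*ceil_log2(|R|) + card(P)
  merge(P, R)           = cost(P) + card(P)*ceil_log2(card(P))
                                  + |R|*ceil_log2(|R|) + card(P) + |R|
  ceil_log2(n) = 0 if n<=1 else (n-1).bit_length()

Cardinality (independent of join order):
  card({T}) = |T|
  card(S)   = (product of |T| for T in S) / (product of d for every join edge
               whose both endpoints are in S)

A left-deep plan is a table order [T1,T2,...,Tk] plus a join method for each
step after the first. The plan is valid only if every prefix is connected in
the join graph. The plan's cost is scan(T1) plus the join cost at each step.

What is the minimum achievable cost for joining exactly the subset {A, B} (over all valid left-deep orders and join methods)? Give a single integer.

Selinger DP over subsets of {A,B}:
  {B}: scan cost=40, card=40
  {A}: scan cost=40, card=40
  {AB}: card=200; try (B,nl_idx)→480, (B,hash)→560, (A,hash)→560, (B,merge)→600, (A,merge)→600, (B,nl)→1640 …(+1); best=480 via (B,nl_idx)

480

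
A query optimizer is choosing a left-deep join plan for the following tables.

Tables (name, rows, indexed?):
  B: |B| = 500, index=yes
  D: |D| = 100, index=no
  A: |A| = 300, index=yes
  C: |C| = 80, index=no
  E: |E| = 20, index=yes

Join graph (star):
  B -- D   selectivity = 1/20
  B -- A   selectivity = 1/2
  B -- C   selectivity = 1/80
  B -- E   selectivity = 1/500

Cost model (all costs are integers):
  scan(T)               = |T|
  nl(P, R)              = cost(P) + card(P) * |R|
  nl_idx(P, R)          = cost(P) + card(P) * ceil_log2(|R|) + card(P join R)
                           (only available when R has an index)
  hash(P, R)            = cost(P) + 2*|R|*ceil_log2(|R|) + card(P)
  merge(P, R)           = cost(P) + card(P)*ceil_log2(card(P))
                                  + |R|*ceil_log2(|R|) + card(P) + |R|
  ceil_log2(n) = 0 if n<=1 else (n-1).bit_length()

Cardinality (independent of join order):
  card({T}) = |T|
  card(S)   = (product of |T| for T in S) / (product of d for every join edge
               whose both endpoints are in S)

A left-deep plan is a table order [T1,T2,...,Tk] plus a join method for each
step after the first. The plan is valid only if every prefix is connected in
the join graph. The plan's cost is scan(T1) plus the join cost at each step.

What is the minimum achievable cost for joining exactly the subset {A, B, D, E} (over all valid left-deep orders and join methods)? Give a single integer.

4940

Selinger DP over subsets of {A,B,D,E}:
  {B}: scan cost=500, card=500
  {D}: scan cost=100, card=100
  {A}: scan cost=300, card=300
  {E}: scan cost=20, card=20
  {BD}: card=2500; try (D,hash)→2400, (B,nl_idx)→3500, (B,merge)→5900, (D,merge)→6300, (B,hash)→9200, (B,nl)→50100 …(+1); best=2400 via (D,hash)
  {AB}: card=75000; try (A,hash)→6400, (B,merge)→8300, (A,merge)→8500, (B,hash)→9600, (B,nl_idx)→78000, (A,nl_idx)→80000 …(+2); best=6400 via (A,hash)
  {BE}: card=20; try (B,nl_idx)→220, (E,hash)→1200, (E,nl_idx)→3020, (B,merge)→5140, (E,merge)→5620, (B,hash)→9040 …(+2); best=220 via (B,nl_idx)
  {ABD}: card=375000; try (A,hash)→10300, (A,merge)→37900, (D,hash)→82800, (A,nl_idx)→399900, (A,nl)→752400, (D,merge)→1357200 …(+1); best=10300 via (A,hash)
  {BDE}: card=100; try (D,merge)→1140, (D,hash)→1640, (D,nl)→2220, (E,hash)→5100, (E,nl_idx)→15000, (E,merge)→35020 …(+1); best=1140 via (D,merge)
  {ABE}: card=3000; try (A,merge)→3340, (A,nl_idx)→3400, (A,hash)→5640, (A,nl)→6220, (E,hash)→81600, (E,nl_idx)→384400 …(+2); best=3340 via (A,merge)
  {ABDE}: card=15000; try (A,merge)→4940, (A,hash)→6640, (D,hash)→7740, (A,nl_idx)→17040, (A,nl)→31140, (D,merge)→43140 …(+5); best=4940 via (A,merge)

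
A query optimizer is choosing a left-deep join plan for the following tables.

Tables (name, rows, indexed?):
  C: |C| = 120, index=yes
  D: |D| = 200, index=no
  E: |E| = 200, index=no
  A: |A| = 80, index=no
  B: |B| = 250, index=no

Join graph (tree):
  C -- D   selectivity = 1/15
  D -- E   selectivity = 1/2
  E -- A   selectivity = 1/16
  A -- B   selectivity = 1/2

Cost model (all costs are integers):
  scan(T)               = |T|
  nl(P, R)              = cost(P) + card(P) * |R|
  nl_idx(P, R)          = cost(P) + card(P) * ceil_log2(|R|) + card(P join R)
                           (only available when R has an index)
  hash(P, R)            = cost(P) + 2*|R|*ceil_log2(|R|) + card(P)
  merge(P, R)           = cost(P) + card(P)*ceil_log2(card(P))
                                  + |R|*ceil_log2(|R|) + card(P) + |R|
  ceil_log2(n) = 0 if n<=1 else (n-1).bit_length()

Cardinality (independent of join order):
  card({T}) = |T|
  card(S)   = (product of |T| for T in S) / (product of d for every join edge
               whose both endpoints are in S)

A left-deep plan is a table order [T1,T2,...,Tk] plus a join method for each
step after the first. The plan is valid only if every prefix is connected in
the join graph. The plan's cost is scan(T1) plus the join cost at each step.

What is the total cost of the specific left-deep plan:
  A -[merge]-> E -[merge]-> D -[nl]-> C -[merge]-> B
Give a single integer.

28817570

step 1: scan A: cost=80, card=80
step 2: join E via merge
    card(P join E) = 80*200/(16) = 1000
    cost = 80 + 80*7 + 200*8 + 80 + 200 = 2520
step 3: join D via merge
    card(P join D) = 1000*200/(2) = 100000
    cost = 2520 + 1000*10 + 200*8 + 1000 + 200 = 15320
step 4: join C via nl
    card(P join C) = 100000*120/(15) = 800000
    cost = 15320 + 100000*120 = 12015320
step 5: join B via merge
    card(P join B) = 800000*250/(2) = 100000000
    cost = 12015320 + 800000*20 + 250*8 + 800000 + 250 = 28817570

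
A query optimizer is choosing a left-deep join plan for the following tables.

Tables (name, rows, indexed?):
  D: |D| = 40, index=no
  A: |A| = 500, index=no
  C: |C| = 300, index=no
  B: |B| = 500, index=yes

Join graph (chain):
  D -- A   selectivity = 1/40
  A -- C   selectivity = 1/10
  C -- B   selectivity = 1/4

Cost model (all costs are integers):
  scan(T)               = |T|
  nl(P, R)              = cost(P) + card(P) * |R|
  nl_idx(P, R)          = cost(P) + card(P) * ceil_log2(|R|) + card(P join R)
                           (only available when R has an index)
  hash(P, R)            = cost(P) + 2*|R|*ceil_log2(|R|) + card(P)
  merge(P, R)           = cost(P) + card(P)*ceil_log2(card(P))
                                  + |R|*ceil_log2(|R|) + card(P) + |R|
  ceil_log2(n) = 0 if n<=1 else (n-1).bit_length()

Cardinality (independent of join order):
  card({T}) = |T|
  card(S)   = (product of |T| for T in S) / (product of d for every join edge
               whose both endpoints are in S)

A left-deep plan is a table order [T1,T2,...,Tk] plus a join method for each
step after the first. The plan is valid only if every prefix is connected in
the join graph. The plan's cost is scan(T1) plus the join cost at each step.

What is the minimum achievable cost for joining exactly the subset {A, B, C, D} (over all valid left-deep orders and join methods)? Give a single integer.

Selinger DP over subsets of {A,B,C,D}:
  {D}: scan cost=40, card=40
  {A}: scan cost=500, card=500
  {C}: scan cost=300, card=300
  {B}: scan cost=500, card=500
  {AD}: card=500; try (D,hash)→1480, (A,merge)→5320, (D,merge)→5780, (A,hash)→9080, (A,nl)→20040, (D,nl)→20500; best=1480 via (D,hash)
  {AC}: card=15000; try (C,hash)→6400, (A,merge)→8300, (C,merge)→8500, (A,hash)→9600, (A,nl)→150300, (C,nl)→150500; best=6400 via (C,hash)
  {BC}: card=37500; try (C,hash)→6400, (B,merge)→8300, (C,merge)→8500, (B,hash)→9600, (B,nl_idx)→40500, (B,nl)→150300 …(+1); best=6400 via (C,hash)
  {ACD}: card=15000; try (C,hash)→7380, (C,merge)→9480, (D,hash)→21880, (C,nl)→151480, (D,merge)→231680, (D,nl)→606400; best=7380 via (C,hash)
  {ABC}: card=1875000; try (B,hash)→30400, (A,hash)→52900, (B,merge)→236400, (A,merge)→648900, (B,nl_idx)→2016400, (B,nl)→7506400 …(+1); best=30400 via (B,hash)
  {ABCD}: card=1875000; try (B,hash)→31380, (B,merge)→237380, (D,hash)→1905880, (B,nl_idx)→2017380, (B,nl)→7507380, (D,merge)→41280680 …(+1); best=31380 via (B,hash)

31380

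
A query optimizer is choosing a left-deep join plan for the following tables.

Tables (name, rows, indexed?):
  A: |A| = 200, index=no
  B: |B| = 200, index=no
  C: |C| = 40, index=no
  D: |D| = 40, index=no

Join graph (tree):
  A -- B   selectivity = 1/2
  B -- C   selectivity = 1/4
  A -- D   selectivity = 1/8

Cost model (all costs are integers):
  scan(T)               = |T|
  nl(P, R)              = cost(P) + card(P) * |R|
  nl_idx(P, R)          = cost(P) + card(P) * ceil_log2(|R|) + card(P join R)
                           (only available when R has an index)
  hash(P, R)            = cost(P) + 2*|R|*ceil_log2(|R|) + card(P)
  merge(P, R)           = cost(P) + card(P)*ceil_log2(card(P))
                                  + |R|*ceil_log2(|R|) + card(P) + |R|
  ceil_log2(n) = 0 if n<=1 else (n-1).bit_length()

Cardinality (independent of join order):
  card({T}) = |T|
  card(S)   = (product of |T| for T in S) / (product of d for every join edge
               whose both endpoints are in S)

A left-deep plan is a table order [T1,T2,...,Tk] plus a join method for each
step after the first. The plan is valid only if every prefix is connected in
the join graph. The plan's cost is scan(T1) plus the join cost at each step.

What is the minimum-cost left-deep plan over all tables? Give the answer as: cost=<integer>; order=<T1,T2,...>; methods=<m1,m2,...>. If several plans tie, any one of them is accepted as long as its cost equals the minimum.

cost=105560; order=A,D,B,C; methods=hash,hash,hash

Selinger DP (subsets sized 1..n):
  {A}: scan cost=200, card=200
  {B}: scan cost=200, card=200
  {C}: scan cost=40, card=40
  {D}: scan cost=40, card=40
  {AB}: card=20000; try (B,hash)→3600, (A,hash)→3600, (B,merge)→3800, (A,merge)→3800, (B,nl)→40200, (A,nl)→40200; best=3600 via (B,hash)
  {AD}: card=1000; try (D,hash)→880, (A,merge)→2120, (D,merge)→2280, (A,hash)→3280, (A,nl)→8040, (D,nl)→8200; best=880 via (D,hash)
  {BC}: card=2000; try (C,hash)→880, (B,merge)→2120, (C,merge)→2280, (B,hash)→3280, (B,nl)→8040, (C,nl)→8200; best=880 via (C,hash)
  {ABC}: card=200000; try (A,hash)→6080, (C,hash)→24080, (A,merge)→26680, (C,merge)→323880, (A,nl)→400880, (C,nl)→803600; best=6080 via (A,hash)
  {ABD}: card=100000; try (B,hash)→5080, (B,merge)→13680, (D,hash)→24080, (B,nl)→200880, (D,merge)→323880, (D,nl)→803600; best=5080 via (B,hash)
  {ABCD}: card=1000000; try (C,hash)→105560, (D,hash)→206560, (C,merge)→1805360, (D,merge)→3806360, (C,nl)→4005080, (D,nl)→8006080; best=105560 via (C,hash)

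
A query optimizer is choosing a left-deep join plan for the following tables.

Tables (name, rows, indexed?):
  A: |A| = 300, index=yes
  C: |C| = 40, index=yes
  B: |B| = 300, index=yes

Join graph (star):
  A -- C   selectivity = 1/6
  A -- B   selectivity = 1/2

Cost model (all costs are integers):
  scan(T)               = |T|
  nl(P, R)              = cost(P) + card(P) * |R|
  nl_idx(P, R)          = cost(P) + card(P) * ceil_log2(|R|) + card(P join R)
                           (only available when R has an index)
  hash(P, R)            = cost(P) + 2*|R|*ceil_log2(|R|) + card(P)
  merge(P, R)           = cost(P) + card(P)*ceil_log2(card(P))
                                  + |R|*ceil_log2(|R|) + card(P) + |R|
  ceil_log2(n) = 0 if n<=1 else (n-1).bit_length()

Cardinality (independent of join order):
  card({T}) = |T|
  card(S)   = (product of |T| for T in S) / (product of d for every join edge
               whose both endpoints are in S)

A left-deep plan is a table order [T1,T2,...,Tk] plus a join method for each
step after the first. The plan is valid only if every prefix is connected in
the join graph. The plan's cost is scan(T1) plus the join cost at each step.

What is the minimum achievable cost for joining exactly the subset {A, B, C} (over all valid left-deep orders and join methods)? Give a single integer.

8480

Selinger DP over subsets of {A,B,C}:
  {A}: scan cost=300, card=300
  {C}: scan cost=40, card=40
  {B}: scan cost=300, card=300
  {AC}: card=2000; try (C,hash)→1080, (A,nl_idx)→2400, (A,merge)→3320, (C,merge)→3580, (C,nl_idx)→4100, (A,hash)→5480 …(+2); best=1080 via (C,hash)
  {AB}: card=45000; try (B,hash)→6000, (A,hash)→6000, (B,merge)→6300, (A,merge)→6300, (B,nl_idx)→48000, (A,nl_idx)→48000 …(+2); best=6000 via (B,hash)
  {ABC}: card=300000; try (B,hash)→8480, (B,merge)→28080, (C,hash)→51480, (B,nl_idx)→319080, (C,nl_idx)→576000, (B,nl)→601080 …(+2); best=8480 via (B,hash)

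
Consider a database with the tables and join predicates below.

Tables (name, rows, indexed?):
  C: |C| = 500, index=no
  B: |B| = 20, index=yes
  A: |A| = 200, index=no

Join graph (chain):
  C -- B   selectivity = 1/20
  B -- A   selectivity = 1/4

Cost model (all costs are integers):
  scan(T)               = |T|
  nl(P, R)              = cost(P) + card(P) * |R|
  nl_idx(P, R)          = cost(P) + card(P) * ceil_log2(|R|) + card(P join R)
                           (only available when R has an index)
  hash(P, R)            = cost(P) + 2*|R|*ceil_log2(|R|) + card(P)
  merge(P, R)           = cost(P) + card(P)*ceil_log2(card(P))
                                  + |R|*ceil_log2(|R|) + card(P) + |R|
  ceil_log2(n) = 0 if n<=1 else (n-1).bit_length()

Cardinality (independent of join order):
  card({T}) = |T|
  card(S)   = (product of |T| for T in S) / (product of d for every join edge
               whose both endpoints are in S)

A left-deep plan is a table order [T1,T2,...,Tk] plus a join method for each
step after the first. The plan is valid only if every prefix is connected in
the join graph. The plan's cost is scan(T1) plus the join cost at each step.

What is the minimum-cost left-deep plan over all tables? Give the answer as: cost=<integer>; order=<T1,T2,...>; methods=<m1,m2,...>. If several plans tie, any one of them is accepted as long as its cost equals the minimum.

cost=4900; order=C,B,A; methods=hash,hash

Selinger DP (subsets sized 1..n):
  {C}: scan cost=500, card=500
  {B}: scan cost=20, card=20
  {A}: scan cost=200, card=200
  {BC}: card=500; try (B,hash)→1200, (B,nl_idx)→3500, (C,merge)→5140, (B,merge)→5620, (C,hash)→9040, (C,nl)→10020 …(+1); best=1200 via (B,hash)
  {AB}: card=1000; try (B,hash)→600, (A,merge)→1940, (B,merge)→2120, (B,nl_idx)→2200, (A,hash)→3240, (A,nl)→4020 …(+1); best=600 via (B,hash)
  {ABC}: card=25000; try (A,hash)→4900, (A,merge)→8000, (C,hash)→10600, (C,merge)→16600, (A,nl)→101200, (C,nl)→500600; best=4900 via (A,hash)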